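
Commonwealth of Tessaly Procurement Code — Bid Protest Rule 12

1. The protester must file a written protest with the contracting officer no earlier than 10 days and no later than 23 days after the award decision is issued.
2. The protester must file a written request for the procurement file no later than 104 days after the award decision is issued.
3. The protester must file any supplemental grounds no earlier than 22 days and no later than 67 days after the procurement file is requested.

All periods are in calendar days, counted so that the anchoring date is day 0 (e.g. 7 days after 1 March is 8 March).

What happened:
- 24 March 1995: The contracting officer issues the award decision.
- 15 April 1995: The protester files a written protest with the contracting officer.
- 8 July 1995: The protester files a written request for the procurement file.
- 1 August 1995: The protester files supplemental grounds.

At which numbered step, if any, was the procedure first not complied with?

(1) the permitted window runs from 24 March 1995 + 10 = 3 April 1995 to 24 March 1995 + 23 = 16 April 1995; done 15 April 1995 — within the window.
(2) due by 24 March 1995 + 104 days = 6 July 1995; done 8 July 1995 — 2 days late.

Step 2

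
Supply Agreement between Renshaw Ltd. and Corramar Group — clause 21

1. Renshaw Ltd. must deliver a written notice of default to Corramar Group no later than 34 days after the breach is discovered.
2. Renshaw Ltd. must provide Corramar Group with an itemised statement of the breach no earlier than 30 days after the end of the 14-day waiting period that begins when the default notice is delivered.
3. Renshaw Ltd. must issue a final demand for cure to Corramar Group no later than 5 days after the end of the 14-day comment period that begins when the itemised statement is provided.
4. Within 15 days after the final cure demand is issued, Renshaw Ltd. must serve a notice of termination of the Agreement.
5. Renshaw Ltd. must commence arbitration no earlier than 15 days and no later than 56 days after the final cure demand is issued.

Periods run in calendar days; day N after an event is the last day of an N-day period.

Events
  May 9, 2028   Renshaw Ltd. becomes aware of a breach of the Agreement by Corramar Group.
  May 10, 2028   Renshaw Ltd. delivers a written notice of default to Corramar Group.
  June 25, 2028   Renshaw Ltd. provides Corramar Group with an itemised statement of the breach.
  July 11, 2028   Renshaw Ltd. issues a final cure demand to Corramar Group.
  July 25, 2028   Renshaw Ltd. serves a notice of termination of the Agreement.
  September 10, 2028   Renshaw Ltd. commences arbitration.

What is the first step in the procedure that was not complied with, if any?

Step 1: 34 days after May 9, 2028 (when the breach is discovered) is June 12, 2028; done May 10, 2028 — timely.
Step 2: the earliest permitted date is 30 days after May 24, 2028 (end of the 14-day waiting period, which began when the default notice is delivered on May 10, 2028), i.e. June 23, 2028; done June 25, 2028 — permitted.
Step 3: 5 days after July 9, 2028 (end of the 14-day comment period, which began when the itemised statement is provided on June 25, 2028) is July 14, 2028; completed July 11, 2028, before the deadline.
Step 4: 15 days after July 11, 2028 (when the final cure demand is issued) is July 26, 2028; July 25, 2028 is within that limit.
Step 5: the window is 15–56 days after July 11, 2028 (when the final cure demand is issued), so July 26, 2028 through September 5, 2028; done September 10, 2028 — 5 days after the window closed.

Step 5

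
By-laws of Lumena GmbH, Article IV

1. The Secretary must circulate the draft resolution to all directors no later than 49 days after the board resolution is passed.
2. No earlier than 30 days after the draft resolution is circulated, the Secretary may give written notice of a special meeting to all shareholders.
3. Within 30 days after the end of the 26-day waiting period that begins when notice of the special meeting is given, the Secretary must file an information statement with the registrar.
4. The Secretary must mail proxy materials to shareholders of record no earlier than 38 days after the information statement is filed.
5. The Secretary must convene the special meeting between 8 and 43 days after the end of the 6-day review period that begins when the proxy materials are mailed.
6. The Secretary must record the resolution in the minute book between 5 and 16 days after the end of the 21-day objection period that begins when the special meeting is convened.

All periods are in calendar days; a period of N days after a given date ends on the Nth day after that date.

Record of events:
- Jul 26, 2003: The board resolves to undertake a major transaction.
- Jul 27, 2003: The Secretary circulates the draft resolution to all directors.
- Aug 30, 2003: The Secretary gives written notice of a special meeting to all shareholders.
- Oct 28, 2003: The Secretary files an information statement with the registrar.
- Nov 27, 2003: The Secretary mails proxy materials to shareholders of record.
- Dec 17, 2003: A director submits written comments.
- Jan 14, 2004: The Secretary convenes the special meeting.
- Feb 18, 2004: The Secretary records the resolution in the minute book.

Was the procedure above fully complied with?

Step 1: 49 days after Jul 26, 2003 (when the board resolution is passed) is Sep 13, 2003; Jul 27, 2003 is within that limit.
Step 2: the earliest permitted date is 30 days after Jul 27, 2003 (when the draft resolution is circulated), i.e. Aug 26, 2003; done Aug 30, 2003, after the minimum wait.
Step 3: 30 days after Sep 25, 2003 (end of the 26-day waiting period, which began when notice of the special meeting is given on Aug 30, 2003) is Oct 25, 2003; done Oct 28, 2003 — 3 days late.

No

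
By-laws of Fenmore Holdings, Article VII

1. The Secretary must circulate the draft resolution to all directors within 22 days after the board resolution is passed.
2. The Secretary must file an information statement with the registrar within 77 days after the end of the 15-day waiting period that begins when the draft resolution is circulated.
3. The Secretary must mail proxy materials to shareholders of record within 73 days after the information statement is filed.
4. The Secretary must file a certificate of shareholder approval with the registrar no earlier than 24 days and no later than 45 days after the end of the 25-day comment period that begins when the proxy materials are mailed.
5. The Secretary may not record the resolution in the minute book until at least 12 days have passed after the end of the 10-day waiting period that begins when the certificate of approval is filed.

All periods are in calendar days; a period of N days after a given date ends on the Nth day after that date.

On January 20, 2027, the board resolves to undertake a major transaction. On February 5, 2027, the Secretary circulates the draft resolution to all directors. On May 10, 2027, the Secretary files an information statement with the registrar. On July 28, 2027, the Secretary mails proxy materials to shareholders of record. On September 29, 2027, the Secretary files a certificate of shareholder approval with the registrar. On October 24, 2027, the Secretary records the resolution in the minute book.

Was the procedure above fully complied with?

No

Step 1: 22 days after January 20, 2027 (when the board resolution is passed) is February 11, 2027; done February 5, 2027 — timely.
Step 2: 77 days after February 20, 2027 (end of the 15-day waiting period, which began when the draft resolution is circulated on February 5, 2027) is May 8, 2027; May 10, 2027 misses that deadline by 2 days.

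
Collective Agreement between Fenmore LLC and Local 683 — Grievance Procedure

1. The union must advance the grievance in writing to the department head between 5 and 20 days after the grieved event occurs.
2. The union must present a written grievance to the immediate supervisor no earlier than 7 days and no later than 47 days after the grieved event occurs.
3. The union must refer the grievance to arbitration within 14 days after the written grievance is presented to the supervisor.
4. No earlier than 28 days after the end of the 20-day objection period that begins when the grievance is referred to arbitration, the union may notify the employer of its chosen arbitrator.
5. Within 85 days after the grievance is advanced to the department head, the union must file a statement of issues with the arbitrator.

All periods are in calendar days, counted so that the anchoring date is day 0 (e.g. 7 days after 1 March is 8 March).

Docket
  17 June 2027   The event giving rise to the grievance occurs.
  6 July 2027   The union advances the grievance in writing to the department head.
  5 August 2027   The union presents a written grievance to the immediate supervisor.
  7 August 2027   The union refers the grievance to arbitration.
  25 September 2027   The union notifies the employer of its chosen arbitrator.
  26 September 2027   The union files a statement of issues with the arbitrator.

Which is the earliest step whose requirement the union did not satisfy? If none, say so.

Step 2

(1) the permitted window runs from 17 June 2027 + 5 = 22 June 2027 to 17 June 2027 + 20 = 7 July 2027; done 6 July 2027 — within the window.
(2) the permitted window runs from 17 June 2027 + 7 = 24 June 2027 to 17 June 2027 + 47 = 3 August 2027; done 5 August 2027 — 2 days after the window closed.
The procedure was therefore not followed at step 2.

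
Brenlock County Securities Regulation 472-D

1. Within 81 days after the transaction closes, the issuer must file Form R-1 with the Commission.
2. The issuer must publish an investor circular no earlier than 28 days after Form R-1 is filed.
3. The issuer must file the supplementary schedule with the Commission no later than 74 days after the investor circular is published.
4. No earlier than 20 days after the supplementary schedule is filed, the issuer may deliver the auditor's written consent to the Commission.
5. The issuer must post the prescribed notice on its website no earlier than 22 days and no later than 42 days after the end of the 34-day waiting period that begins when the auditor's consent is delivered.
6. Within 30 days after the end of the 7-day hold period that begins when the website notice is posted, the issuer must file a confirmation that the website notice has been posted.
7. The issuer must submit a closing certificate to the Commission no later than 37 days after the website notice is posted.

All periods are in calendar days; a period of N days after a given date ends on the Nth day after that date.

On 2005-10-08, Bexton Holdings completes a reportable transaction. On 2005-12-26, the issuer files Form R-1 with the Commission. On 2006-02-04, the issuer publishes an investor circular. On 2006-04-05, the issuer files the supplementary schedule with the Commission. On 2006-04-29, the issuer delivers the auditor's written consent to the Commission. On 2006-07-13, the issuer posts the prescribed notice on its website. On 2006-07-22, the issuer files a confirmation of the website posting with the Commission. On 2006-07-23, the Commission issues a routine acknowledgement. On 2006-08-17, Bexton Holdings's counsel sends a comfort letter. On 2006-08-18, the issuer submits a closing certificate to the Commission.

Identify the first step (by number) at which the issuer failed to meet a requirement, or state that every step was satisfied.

Step 1 — counting 81 days from 2005-10-08 (when the transaction closes) gives a deadline of 2005-12-28; 2005-12-26 is within that limit.
Step 2 — must wait 28 days from 2005-12-26 (when Form R-1 is filed), so not before 2006-01-23; done 2006-02-04 — permitted.
Step 3 — counting 74 days from 2006-02-04 (when the investor circular is published) gives a deadline of 2006-04-19; done 2006-04-05 — timely.
Step 4 — must wait 20 days from 2006-04-05 (when the supplementary schedule is filed), so not before 2006-04-25; done 2006-04-29 — permitted.
Step 5 — 22 and 42 days from 2006-06-02 (end of the 34-day waiting period, which began when the auditor's consent is delivered on 2006-04-29) are 2006-06-24 and 2006-07-14 respectively; 2006-07-13 falls inside that range.
Step 6 — counting 30 days from 2006-07-20 (end of the 7-day hold period, which began when the website notice is posted on 2006-07-13) gives a deadline of 2006-08-19; done 2006-07-22 — timely.
Step 7 — counting 37 days from 2006-07-13 (when the website notice is posted) gives a deadline of 2006-08-19; done 2006-08-18 — timely.

None — every step was satisfied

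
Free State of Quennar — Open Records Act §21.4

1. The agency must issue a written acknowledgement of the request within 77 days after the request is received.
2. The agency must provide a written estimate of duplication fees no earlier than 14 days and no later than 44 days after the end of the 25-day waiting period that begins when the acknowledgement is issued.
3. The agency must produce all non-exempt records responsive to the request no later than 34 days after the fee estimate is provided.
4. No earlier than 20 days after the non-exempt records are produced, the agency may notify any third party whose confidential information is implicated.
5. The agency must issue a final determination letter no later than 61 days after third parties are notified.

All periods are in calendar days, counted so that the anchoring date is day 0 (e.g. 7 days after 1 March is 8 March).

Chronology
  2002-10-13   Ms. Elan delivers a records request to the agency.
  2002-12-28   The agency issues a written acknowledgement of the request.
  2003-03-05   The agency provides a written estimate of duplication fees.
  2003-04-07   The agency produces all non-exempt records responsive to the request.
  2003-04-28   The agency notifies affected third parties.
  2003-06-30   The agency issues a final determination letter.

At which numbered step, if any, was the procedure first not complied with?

Step 5

Step 1 — counting 77 days from 2002-10-13 (when the request is received) gives a deadline of 2002-12-29; 2002-12-28 is within that limit.
Step 2 — 14 and 44 days from 2003-01-22 (end of the 25-day waiting period, which began when the acknowledgement is issued on 2002-12-28) are 2003-02-05 and 2003-03-07 respectively; done 2003-03-05, which is between those dates.
Step 3 — counting 34 days from 2003-03-05 (when the fee estimate is provided) gives a deadline of 2003-04-08; done 2003-04-07 — timely.
Step 4 — must wait 20 days from 2003-04-07 (when the non-exempt records are produced), so not before 2003-04-27; done 2003-04-28, after the minimum wait.
Step 5 — counting 61 days from 2003-04-28 (when third parties are notified) gives a deadline of 2003-06-28; done 2003-06-30 — 2 days late.
The analysis stops there.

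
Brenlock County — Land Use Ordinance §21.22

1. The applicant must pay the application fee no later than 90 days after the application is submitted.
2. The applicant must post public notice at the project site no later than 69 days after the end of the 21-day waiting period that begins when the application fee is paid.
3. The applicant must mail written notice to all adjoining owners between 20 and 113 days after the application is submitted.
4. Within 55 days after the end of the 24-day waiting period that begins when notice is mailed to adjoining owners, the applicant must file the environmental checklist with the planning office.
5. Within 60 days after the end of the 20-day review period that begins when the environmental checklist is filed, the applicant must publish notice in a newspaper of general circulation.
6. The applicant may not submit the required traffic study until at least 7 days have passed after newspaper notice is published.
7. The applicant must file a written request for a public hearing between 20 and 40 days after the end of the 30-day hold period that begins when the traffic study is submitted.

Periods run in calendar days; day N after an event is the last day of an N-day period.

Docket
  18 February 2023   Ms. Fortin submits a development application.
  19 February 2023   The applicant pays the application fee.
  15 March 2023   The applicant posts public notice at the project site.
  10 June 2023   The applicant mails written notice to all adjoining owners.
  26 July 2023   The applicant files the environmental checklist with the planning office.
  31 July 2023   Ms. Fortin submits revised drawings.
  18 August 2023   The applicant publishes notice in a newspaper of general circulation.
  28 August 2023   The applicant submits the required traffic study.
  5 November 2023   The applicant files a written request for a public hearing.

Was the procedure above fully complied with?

(1) due by 18 February 2023 + 90 days = 19 May 2023; done 19 February 2023 — timely.
(2) due by 12 March 2023 + 69 days = 20 May 2023; 15 March 2023 is within that limit.
(3) the permitted window runs from 18 February 2023 + 20 = 10 March 2023 to 18 February 2023 + 113 = 11 June 2023; 10 June 2023 falls inside that range.
(4) due by 4 July 2023 + 55 days = 28 August 2023; done 26 July 2023 — timely.
(5) due by 15 August 2023 + 60 days = 14 October 2023; done 18 August 2023 — timely.
(6) permitted from 18 August 2023 + 7 days = 25 August 2023 onward; done 28 August 2023 — permitted.
(7) the permitted window runs from 27 September 2023 + 20 = 17 October 2023 to 27 September 2023 + 40 = 6 November 2023; done 5 November 2023, which is between those dates.

Yes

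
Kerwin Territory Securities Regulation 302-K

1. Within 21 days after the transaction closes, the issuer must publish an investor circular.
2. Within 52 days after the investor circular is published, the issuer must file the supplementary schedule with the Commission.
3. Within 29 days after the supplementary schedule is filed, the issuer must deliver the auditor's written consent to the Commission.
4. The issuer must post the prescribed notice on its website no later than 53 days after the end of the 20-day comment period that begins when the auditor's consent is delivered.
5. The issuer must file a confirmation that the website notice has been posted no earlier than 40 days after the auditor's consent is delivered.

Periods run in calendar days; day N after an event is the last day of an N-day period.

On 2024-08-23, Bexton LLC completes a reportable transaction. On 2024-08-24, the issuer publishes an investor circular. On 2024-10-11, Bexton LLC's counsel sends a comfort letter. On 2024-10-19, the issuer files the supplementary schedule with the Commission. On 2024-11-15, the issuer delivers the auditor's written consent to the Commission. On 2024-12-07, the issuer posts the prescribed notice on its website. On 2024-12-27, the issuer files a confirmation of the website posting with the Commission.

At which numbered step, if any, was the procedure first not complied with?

Step 1: 21 days after 2024-08-23 (when the transaction closes) is 2024-09-13; done 2024-08-24 — timely.
Step 2: 52 days after 2024-08-24 (when the investor circular is published) is 2024-10-15; not done until 2024-10-19, 4 days after the deadline.
Later steps need not be reached.

Step 2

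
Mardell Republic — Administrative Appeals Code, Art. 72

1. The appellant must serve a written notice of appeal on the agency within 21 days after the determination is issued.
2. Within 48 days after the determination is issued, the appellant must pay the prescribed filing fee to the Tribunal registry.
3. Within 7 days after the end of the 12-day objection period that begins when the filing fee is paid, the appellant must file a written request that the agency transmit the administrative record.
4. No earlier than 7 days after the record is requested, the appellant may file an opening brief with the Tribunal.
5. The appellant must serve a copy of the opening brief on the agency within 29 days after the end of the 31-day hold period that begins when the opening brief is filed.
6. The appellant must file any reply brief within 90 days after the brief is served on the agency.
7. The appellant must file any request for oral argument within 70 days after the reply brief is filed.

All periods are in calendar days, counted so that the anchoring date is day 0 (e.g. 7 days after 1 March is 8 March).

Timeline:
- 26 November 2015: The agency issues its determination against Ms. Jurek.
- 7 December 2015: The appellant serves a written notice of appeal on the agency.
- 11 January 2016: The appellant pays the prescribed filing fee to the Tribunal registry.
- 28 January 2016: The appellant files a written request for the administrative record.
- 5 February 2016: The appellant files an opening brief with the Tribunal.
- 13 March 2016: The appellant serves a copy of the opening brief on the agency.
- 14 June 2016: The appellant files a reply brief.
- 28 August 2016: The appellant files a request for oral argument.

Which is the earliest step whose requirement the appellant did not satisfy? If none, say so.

(1) due by 26 November 2015 + 21 days = 17 December 2015; completed 7 December 2015, before the deadline.
(2) due by 26 November 2015 + 48 days = 13 January 2016; completed 11 January 2016, before the deadline.
(3) due by 23 January 2016 + 7 days = 30 January 2016; done 28 January 2016 — timely.
(4) permitted from 28 January 2016 + 7 days = 4 February 2016 onward; done 5 February 2016, after the minimum wait.
(5) due by 7 March 2016 + 29 days = 5 April 2016; 13 March 2016 is within that limit.
(6) due by 13 March 2016 + 90 days = 11 June 2016; 14 June 2016 misses that deadline by 3 days.

Step 6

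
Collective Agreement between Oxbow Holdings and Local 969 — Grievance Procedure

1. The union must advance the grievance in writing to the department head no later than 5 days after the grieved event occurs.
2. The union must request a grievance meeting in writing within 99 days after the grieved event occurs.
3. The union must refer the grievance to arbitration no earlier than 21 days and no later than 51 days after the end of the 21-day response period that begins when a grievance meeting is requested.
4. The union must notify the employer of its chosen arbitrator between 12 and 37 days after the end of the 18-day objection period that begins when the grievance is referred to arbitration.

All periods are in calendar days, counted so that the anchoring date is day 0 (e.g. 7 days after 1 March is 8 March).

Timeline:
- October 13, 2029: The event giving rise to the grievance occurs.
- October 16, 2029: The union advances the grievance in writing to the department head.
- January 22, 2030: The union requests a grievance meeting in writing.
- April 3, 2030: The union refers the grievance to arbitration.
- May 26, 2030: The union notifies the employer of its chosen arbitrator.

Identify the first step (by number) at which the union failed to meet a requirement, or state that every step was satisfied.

(1) due by October 13, 2029 + 5 days = October 18, 2029; completed October 16, 2029, before the deadline.
(2) due by October 13, 2029 + 99 days = January 20, 2030; January 22, 2030 misses that deadline by 2 days.
The procedure was therefore not followed at step 2.

Step 2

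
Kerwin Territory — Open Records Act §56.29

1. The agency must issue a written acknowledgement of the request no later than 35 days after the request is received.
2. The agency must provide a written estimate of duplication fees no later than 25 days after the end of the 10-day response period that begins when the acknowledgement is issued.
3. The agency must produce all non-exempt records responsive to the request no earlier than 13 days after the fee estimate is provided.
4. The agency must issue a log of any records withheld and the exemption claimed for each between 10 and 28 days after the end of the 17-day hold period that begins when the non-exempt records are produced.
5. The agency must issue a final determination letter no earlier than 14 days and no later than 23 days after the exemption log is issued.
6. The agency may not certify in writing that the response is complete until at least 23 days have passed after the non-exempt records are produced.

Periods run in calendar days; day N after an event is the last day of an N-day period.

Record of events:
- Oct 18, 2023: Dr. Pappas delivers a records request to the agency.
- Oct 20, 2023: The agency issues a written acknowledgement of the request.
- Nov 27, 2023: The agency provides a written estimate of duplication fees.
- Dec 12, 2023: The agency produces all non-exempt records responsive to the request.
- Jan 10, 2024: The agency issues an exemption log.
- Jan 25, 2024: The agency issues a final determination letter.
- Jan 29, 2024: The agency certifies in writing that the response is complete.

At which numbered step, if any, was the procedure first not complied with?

Step 1: 35 days after Oct 18, 2023 (when the request is received) is Nov 22, 2023; completed Oct 20, 2023, before the deadline.
Step 2: 25 days after Oct 30, 2023 (end of the 10-day response period, which began when the acknowledgement is issued on Oct 20, 2023) is Nov 24, 2023; done Nov 27, 2023 — 3 days late.
No need to go further; step 2 was not satisfied.

Step 2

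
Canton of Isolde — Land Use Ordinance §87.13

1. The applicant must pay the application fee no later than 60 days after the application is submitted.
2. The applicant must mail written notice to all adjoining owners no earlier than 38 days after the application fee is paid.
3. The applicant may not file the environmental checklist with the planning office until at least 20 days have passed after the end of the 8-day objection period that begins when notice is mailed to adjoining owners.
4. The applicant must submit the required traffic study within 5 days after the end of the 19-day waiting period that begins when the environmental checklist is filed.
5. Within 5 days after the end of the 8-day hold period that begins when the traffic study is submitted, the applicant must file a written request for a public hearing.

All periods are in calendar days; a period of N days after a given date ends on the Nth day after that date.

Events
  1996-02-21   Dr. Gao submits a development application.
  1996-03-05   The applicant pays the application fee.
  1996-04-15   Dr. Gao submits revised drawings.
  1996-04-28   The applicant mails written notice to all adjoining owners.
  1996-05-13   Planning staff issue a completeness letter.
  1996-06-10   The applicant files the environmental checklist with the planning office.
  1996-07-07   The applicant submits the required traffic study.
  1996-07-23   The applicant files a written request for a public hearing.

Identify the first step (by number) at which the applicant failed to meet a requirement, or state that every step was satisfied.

Step 4

Step 1 — counting 60 days from 1996-02-21 (when the application is submitted) gives a deadline of 1996-04-21; completed 1996-03-05, before the deadline.
Step 2 — must wait 38 days from 1996-03-05 (when the application fee is paid), so not before 1996-04-12; 1996-04-28 is on or after that date.
Step 3 — must wait 20 days from 1996-05-06 (end of the 8-day objection period, which began when notice is mailed to adjoining owners on 1996-04-28), so not before 1996-05-26; 1996-06-10 is on or after that date.
Step 4 — counting 5 days from 1996-06-29 (end of the 19-day waiting period, which began when the environmental checklist is filed on 1996-06-10) gives a deadline of 1996-07-04; done 1996-07-07 — 3 days late.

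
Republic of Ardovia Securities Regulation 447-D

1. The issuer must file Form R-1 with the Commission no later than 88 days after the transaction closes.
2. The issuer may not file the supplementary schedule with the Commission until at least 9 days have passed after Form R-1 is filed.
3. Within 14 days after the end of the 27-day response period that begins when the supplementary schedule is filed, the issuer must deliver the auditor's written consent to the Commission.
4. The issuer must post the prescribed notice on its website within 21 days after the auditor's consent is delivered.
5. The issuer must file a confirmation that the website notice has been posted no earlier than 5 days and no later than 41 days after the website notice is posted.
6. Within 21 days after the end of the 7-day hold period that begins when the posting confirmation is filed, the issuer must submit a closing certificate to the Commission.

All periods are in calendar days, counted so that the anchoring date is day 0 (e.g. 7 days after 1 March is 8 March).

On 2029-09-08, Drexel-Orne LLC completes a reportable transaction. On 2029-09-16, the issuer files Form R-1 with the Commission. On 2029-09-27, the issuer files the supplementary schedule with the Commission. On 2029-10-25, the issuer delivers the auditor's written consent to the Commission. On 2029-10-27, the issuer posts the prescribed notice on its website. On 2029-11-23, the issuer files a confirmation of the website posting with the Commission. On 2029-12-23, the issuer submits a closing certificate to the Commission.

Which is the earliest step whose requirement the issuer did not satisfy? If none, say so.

Step 6

(1) due by 2029-09-08 + 88 days = 2029-12-05; 2029-09-16 is within that limit.
(2) permitted from 2029-09-16 + 9 days = 2029-09-25 onward; 2029-09-27 is on or after that date.
(3) due by 2029-10-24 + 14 days = 2029-11-07; completed 2029-10-25, before the deadline.
(4) due by 2029-10-25 + 21 days = 2029-11-15; 2029-10-27 is within that limit.
(5) the permitted window runs from 2029-10-27 + 5 = 2029-11-01 to 2029-10-27 + 41 = 2029-12-07; done 2029-11-23, which is between those dates.
(6) due by 2029-11-30 + 21 days = 2029-12-21; 2029-12-23 misses that deadline by 2 days.
Later steps need not be reached.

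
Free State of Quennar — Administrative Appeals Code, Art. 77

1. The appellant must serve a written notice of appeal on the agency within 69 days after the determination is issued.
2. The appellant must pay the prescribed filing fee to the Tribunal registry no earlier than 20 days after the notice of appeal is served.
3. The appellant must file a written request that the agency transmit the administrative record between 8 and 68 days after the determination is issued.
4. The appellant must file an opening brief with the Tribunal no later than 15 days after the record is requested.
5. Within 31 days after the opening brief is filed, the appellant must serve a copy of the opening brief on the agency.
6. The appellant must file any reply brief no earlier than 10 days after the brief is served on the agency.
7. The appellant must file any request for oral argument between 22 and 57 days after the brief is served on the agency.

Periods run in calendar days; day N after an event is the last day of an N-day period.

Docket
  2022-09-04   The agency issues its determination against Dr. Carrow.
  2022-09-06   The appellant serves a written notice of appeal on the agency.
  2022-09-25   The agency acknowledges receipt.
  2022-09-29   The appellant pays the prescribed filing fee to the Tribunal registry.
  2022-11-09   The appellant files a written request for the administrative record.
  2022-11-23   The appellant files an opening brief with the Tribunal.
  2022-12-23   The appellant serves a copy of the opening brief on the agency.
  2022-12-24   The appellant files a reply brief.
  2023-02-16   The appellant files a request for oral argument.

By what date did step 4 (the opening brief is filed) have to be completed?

2022-11-24

Step 4 runs from 2022-11-09, when the record is requested. 15 days after 2022-11-09 is 2022-11-24.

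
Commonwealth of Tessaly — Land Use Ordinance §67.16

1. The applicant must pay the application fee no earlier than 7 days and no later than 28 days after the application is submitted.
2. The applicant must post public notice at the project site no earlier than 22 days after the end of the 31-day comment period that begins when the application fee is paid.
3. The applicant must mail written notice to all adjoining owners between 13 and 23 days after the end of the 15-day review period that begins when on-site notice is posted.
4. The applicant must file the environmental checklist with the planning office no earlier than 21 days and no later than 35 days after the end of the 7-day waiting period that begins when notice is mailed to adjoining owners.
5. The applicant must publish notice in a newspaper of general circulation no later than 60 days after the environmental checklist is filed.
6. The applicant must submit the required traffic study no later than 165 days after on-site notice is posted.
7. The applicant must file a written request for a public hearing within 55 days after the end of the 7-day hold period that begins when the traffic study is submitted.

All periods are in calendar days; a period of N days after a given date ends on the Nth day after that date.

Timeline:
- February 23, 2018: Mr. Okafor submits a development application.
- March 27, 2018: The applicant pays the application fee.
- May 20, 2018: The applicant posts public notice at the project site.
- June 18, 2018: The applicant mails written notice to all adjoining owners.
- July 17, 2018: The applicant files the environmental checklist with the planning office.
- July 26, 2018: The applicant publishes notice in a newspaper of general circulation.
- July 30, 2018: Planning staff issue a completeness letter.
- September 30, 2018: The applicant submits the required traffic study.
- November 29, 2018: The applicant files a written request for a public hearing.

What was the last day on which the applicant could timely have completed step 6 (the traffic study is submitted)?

November 1, 2018

Step 6 runs from May 20, 2018, when on-site notice is posted. 165 days after May 20, 2018 is November 1, 2018.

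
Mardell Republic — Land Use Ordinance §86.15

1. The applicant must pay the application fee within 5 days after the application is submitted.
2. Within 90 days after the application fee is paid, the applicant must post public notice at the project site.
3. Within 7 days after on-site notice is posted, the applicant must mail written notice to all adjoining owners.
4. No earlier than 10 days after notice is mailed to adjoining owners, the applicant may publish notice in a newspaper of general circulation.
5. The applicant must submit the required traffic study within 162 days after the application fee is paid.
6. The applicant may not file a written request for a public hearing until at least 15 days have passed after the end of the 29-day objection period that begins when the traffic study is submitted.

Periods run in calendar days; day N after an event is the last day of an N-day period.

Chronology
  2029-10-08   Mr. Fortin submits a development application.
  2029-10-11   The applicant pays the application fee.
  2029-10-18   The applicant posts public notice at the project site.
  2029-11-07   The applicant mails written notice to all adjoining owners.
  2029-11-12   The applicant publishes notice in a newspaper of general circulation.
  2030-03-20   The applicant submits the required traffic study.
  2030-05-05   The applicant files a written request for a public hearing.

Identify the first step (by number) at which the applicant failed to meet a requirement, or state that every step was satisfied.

Step 1 — counting 5 days from 2029-10-08 (when the application is submitted) gives a deadline of 2029-10-13; completed 2029-10-11, before the deadline.
Step 2 — counting 90 days from 2029-10-11 (when the application fee is paid) gives a deadline of 2030-01-09; done 2029-10-18 — timely.
Step 3 — counting 7 days from 2029-10-18 (when on-site notice is posted) gives a deadline of 2029-10-25; not done until 2029-11-07, 13 days after the deadline.

Step 3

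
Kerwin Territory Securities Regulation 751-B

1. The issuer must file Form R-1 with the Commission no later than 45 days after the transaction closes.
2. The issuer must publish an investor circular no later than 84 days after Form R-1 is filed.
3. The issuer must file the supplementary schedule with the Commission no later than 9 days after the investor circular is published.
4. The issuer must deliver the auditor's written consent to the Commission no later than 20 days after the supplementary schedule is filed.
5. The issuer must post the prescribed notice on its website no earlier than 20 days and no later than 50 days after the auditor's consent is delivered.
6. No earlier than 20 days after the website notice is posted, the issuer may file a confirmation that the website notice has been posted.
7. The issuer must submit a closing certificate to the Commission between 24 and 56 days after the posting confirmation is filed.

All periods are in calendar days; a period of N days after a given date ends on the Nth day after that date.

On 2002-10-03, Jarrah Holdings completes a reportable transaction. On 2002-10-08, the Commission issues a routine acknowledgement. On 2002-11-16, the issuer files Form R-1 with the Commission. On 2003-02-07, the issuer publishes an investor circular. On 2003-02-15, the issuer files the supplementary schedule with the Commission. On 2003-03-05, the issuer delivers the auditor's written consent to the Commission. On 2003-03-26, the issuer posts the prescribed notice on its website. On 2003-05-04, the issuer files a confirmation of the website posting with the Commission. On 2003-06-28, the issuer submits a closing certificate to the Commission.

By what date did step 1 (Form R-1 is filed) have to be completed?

Step 1 runs from 2002-10-03, when the transaction closes. 45 days after 2002-10-03 is 2002-11-17.

2002-11-17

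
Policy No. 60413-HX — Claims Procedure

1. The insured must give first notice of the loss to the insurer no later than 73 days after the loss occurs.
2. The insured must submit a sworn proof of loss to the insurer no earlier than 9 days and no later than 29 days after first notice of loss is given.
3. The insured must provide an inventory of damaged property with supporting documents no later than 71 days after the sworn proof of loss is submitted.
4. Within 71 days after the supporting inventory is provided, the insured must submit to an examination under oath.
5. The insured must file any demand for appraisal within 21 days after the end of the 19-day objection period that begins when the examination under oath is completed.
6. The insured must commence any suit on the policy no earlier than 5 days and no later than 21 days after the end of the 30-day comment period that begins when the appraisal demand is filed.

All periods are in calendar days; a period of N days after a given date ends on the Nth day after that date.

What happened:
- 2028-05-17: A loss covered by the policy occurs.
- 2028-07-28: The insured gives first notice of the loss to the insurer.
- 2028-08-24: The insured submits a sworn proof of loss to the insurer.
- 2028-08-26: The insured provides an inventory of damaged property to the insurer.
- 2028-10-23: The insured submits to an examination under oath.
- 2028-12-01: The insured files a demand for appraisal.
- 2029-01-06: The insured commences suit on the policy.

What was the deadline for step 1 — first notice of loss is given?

2028-07-29

Step 1 runs from 2028-05-17, when the loss occurs. 73 days after 2028-05-17 is 2028-07-29.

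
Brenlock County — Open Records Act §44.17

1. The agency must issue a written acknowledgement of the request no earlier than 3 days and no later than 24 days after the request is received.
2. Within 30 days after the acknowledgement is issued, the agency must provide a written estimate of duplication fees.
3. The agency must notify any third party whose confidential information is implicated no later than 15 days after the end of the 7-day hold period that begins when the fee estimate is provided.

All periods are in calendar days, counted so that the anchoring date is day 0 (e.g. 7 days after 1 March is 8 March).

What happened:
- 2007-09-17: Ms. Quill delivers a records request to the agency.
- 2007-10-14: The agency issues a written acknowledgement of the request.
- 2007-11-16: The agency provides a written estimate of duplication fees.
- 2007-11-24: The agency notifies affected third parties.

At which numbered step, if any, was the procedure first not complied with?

Step 1

Step 1: the window is 3–24 days after 2007-09-17 (when the request is received), so 2007-09-20 through 2007-10-11; done 2007-10-14 — 3 days after the window closed.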